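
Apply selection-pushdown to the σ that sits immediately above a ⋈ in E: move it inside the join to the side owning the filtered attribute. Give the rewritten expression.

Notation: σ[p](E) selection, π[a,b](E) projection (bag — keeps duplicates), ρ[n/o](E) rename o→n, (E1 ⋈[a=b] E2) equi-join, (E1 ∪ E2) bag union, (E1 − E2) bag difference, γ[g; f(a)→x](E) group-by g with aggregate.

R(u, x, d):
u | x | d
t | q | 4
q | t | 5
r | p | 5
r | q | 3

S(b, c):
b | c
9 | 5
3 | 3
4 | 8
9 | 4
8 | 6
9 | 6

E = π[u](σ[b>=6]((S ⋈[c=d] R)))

σ filters on b, owned by the left side.
E' = π[u]((σ[b>=6](S) ⋈[c=d] R))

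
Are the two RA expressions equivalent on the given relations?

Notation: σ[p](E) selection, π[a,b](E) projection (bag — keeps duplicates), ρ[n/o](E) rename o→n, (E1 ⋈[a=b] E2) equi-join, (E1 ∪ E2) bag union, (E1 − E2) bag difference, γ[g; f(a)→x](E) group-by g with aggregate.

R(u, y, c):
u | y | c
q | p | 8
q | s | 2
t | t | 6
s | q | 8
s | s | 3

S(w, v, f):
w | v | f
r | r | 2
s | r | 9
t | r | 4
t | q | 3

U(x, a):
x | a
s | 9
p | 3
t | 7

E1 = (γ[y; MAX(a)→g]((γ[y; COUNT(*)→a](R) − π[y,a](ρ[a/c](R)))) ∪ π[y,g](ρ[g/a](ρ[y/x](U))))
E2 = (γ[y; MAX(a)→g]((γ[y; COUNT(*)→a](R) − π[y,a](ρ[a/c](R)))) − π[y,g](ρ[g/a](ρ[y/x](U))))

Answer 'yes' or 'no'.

E1 stepwise |·|:
  R → 5
  γ[y; COUNT(*)→a](R) → 4
  R → 5
  ρ[a/c](R) → 5
  π[y,a](ρ[a/c](R)) → 5
  (γ[y; COUNT(*)→a](R) − π[y,a](ρ[a/c](R))) → 3
  γ[y; MAX(a)→g]((γ[y; COUNT(*)→a](R) − π[y,a](ρ[a/c](R)))) → 3
  U → 3
  ρ[y/x](U) → 3
  ρ[g/a](ρ[y/x](U)) → 3
  π[y,g](ρ[g/a](ρ[y/x](U))) → 3
  (γ[y; MAX(a)→g]((γ[y; COUNT(*)→a](R) − π[y,a](ρ[a/c](R)))) ∪ π[y,g](ρ[g/a](ρ[y/x](U)))) → 6
E2 stepwise |·|:
  R → 5
  γ[y; COUNT(*)→a](R) → 4
  R → 5
  ρ[a/c](R) → 5
  π[y,a](ρ[a/c](R)) → 5
  (γ[y; COUNT(*)→a](R) − π[y,a](ρ[a/c](R))) → 3
  γ[y; MAX(a)→g]((γ[y; COUNT(*)→a](R) − π[y,a](ρ[a/c](R)))) → 3
  U → 3
  ρ[y/x](U) → 3
  ρ[g/a](ρ[y/x](U)) → 3
  π[y,g](ρ[g/a](ρ[y/x](U))) → 3
  (γ[y; MAX(a)→g]((γ[y; COUNT(*)→a](R) − π[y,a](ρ[a/c](R)))) − π[y,g](ρ[g/a](ρ[y/x](U)))) → 3

E1 result:
y | g
p | 1
p | 3
q | 1
s | 9
t | 1
t | 7
E2 result:
y | g
p | 1
q | 1
t | 1
Witness: ('s', 9) appears 1× in E1 but 0× in E2.

no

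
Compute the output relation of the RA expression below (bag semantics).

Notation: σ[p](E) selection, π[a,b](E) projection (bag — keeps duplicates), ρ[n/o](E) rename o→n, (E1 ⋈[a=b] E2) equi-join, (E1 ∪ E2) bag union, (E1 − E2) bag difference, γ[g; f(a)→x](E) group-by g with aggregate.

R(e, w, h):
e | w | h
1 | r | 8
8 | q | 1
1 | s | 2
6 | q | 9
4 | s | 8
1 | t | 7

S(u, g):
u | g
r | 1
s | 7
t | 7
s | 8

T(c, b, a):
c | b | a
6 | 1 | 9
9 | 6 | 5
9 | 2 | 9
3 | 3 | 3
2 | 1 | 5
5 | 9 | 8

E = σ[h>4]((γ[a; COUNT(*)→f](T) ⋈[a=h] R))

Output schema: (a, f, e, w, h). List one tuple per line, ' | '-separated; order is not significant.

Row counts bottom-up:
  T → 6
  γ[a; COUNT(*)→f](T) → 4
  R → 6
  (γ[a; COUNT(*)→f](T) ⋈[a=h] R) → 3
  σ[h>4]((γ[a; COUNT(*)→f](T) ⋈[a=h] R)) → 3

== RESULT ==
a | f | e | w | h
8 | 1 | 1 | r | 8
8 | 1 | 4 | s | 8
9 | 2 | 6 | q | 9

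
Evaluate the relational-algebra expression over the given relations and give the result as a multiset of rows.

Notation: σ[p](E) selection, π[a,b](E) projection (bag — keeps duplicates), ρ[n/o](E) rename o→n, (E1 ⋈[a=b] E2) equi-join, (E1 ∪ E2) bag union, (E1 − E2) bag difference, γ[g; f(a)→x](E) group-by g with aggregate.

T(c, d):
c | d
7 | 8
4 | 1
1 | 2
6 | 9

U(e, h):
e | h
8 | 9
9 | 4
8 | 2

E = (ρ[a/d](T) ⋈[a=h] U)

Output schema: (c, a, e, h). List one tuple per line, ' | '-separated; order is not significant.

Per-node cardinality:
  T → 4
  ρ[a/d](T) → 4
  U → 3
  (ρ[a/d](T) ⋈[a=h] U) → 2

== RESULT ==
c | a | e | h
1 | 2 | 8 | 2
6 | 9 | 8 | 9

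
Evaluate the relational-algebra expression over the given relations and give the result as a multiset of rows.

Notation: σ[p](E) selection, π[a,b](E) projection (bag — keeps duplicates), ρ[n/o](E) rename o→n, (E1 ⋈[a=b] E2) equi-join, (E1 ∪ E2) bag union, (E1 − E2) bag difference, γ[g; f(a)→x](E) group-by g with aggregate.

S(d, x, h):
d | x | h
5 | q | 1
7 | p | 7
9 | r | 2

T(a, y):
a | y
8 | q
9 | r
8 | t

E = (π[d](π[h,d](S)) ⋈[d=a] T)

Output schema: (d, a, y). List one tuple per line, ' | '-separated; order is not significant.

Row counts bottom-up:
  S → 3
  π[h,d](S) → 3
  π[d](π[h,d](S)) → 3
  T → 3
  (π[d](π[h,d](S)) ⋈[d=a] T) → 1

== RESULT ==
d | a | y
9 | 9 | r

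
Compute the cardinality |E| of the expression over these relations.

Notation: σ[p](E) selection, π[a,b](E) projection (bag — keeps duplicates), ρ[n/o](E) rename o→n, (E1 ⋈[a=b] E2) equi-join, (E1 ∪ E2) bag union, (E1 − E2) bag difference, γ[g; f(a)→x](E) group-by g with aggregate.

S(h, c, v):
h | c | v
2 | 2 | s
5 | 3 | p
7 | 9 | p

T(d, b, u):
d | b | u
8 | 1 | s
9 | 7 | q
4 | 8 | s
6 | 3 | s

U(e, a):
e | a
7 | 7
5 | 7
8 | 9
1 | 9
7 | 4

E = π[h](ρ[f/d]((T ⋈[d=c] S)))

Row counts bottom-up:
  T → 4
  S → 3
  (T ⋈[d=c] S) → 1
  ρ[f/d]((T ⋈[d=c] S)) → 1
  π[h](ρ[f/d]((T ⋈[d=c] S))) → 1

|E| = 1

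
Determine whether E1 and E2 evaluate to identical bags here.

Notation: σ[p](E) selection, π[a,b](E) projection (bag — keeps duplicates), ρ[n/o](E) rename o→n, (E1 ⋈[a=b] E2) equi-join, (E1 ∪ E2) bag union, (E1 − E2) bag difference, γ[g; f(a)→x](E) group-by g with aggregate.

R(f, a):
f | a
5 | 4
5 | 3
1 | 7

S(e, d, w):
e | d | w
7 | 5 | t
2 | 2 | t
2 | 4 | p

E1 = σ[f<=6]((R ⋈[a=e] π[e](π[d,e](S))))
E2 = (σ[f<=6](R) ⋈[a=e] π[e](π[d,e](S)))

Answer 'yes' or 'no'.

E1 row counts bottom-up:
  R → 3
  S → 3
  π[d,e](S) → 3
  π[e](π[d,e](S)) → 3
  (R ⋈[a=e] π[e](π[d,e](S))) → 1
  σ[f<=6]((R ⋈[a=e] π[e](π[d,e](S)))) → 1
E2 row counts bottom-up:
  R → 3
  σ[f<=6](R) → 3
  S → 3
  π[d,e](S) → 3
  π[e](π[d,e](S)) → 3
  (σ[f<=6](R) ⋈[a=e] π[e](π[d,e](S))) → 1

E1 and E2 produce the same multiset:
f | a | e
1 | 7 | 7

yes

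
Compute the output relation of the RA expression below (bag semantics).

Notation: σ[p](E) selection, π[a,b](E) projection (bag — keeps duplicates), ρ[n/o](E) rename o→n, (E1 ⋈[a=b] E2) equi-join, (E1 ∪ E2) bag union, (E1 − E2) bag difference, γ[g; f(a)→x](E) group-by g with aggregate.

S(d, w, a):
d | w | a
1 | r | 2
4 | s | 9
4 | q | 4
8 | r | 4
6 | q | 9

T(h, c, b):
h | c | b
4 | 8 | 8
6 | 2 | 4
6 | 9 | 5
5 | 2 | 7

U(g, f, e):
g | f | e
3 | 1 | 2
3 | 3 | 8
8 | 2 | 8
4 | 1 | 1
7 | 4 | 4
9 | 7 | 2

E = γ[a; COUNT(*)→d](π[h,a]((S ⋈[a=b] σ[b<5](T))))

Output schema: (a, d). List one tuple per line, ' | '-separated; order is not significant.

Row counts bottom-up:
  S → 5
  T → 4
  σ[b<5](T) → 1
  (S ⋈[a=b] σ[b<5](T)) → 2
  π[h,a]((S ⋈[a=b] σ[b<5](T))) → 2
  γ[a; COUNT(*)→d](π[h,a]((S ⋈[a=b] σ[b<5](T)))) → 1

== RESULT ==
a | d
4 | 2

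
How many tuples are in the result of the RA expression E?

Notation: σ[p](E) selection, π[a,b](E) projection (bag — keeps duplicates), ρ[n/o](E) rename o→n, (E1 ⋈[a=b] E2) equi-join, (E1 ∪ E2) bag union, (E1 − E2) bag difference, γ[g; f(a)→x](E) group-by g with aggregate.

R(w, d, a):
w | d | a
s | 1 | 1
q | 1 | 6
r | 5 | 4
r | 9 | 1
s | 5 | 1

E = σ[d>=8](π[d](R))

Subexpression sizes:
  R → 5
  π[d](R) → 5
  σ[d>=8](π[d](R)) → 1

|E| = 1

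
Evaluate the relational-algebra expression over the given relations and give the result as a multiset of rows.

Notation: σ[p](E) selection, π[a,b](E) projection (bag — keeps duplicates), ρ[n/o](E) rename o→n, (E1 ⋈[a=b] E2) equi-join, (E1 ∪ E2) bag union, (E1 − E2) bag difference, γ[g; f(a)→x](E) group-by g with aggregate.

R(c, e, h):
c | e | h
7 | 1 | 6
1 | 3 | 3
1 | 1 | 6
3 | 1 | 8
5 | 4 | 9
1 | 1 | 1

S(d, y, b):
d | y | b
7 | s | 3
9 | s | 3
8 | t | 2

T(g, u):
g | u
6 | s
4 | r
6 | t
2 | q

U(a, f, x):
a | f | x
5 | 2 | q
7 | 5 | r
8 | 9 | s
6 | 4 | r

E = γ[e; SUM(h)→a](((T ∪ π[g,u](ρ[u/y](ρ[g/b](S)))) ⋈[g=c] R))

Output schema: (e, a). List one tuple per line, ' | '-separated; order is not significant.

Per-node cardinality:
  T → 4
  S → 3
  ρ[g/b](S) → 3
  ρ[u/y](ρ[g/b](S)) → 3
  π[g,u](ρ[u/y](ρ[g/b](S))) → 3
  (T ∪ π[g,u](ρ[u/y](ρ[g/b](S)))) → 7
  R → 6
  ((T ∪ π[g,u](ρ[u/y](ρ[g/b](S)))) ⋈[g=c] R) → 2
  γ[e; SUM(h)→a](((T ∪ π[g,u](ρ[u/y](ρ[g/b](S)))) ⋈[g=c] R)) → 1

== RESULT ==
e | a
1 | 16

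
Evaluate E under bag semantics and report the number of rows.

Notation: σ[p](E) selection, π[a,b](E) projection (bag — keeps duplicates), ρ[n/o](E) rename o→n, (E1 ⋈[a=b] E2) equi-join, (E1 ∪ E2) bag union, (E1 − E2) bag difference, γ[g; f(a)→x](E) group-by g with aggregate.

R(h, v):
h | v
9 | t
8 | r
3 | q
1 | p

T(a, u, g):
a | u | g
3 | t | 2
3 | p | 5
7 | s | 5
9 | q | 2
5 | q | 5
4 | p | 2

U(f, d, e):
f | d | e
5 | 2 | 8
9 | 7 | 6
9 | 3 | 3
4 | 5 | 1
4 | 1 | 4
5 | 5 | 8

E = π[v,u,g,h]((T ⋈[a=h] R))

Subexpression sizes:
  T → 6
  R → 4
  (T ⋈[a=h] R) → 3
  π[v,u,g,h]((T ⋈[a=h] R)) → 3

|E| = 3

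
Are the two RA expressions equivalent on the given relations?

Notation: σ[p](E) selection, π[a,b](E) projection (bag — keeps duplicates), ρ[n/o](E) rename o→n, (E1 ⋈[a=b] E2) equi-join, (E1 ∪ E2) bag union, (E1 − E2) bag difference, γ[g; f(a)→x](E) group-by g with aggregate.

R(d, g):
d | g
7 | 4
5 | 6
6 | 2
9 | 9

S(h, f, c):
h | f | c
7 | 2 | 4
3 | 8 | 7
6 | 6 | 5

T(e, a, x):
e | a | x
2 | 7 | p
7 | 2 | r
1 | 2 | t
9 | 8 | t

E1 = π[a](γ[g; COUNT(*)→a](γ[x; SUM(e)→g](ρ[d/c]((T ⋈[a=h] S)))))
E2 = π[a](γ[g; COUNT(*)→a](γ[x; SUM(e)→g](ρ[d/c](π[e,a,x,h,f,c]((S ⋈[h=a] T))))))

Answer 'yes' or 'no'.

E1 per-node cardinality:
  T → 4
  S → 3
  (T ⋈[a=h] S) → 1
  ρ[d/c]((T ⋈[a=h] S)) → 1
  γ[x; SUM(e)→g](ρ[d/c]((T ⋈[a=h] S))) → 1
  γ[g; COUNT(*)→a](γ[x; SUM(e)→g](ρ[d/c]((T ⋈[a=h] S)))) → 1
  π[a](γ[g; COUNT(*)→a](γ[x; SUM(e)→g](ρ[d/c]((T ⋈[a=h] S))))) → 1
E2 per-node cardinality:
  S → 3
  T → 4
  (S ⋈[h=a] T) → 1
  π[e,a,x,h,f,c]((S ⋈[h=a] T)) → 1
  ρ[d/c](π[e,a,x,h,f,c]((S ⋈[h=a] T))) → 1
  γ[x; SUM(e)→g](ρ[d/c](π[e,a,x,h,f,c]((S ⋈[h=a] T)))) → 1
  γ[g; COUNT(*)→a](γ[x; SUM(e)→g](ρ[d/c](π[e,a,x,h,f,c]((S ⋈[h=a] T))))) → 1
  π[a](γ[g; COUNT(*)→a](γ[x; SUM(e)→g](ρ[d/c](π[e,a,x,h,f,c]((S ⋈[h=a] T)))))) → 1

E1 and E2 produce the same multiset:
a
1

yes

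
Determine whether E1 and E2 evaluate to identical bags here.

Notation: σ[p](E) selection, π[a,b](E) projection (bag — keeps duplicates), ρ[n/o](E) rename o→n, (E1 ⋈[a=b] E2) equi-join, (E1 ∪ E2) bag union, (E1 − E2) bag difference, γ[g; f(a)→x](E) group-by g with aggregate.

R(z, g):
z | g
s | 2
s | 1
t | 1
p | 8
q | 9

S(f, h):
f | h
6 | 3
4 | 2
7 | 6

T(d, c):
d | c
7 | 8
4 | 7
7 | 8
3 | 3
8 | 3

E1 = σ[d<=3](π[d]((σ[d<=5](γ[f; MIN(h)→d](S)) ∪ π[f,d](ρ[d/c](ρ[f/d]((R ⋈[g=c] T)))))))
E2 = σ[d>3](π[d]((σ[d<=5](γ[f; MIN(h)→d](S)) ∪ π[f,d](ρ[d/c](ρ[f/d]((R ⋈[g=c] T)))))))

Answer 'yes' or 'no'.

E1 stepwise |·|:
  S → 3
  γ[f; MIN(h)→d](S) → 3
  σ[d<=5](γ[f; MIN(h)→d](S)) → 2
  R → 5
  T → 5
  (R ⋈[g=c] T) → 2
  ρ[f/d]((R ⋈[g=c] T)) → 2
  ρ[d/c](ρ[f/d]((R ⋈[g=c] T))) → 2
  π[f,d](ρ[d/c](ρ[f/d]((R ⋈[g=c] T)))) → 2
  (σ[d<=5](γ[f; MIN(h)→d](S)) ∪ π[f,d](ρ[d/c](ρ[f/d]((R ⋈[g=c] T))))) → 4
  π[d]((σ[d<=5](γ[f; MIN(h)→d](S)) ∪ π[f,d](ρ[d/c](ρ[f/d]((R ⋈[g=c] T)))))) → 4
  σ[d<=3](π[d]((σ[d<=5](γ[f; MIN(h)→d](S)) ∪ π[f,d](ρ[d/c](ρ[f/d]((R ⋈[g=c] T))))))) → 2
E2 stepwise |·|:
  S → 3
  γ[f; MIN(h)→d](S) → 3
  σ[d<=5](γ[f; MIN(h)→d](S)) → 2
  R → 5
  T → 5
  (R ⋈[g=c] T) → 2
  ρ[f/d]((R ⋈[g=c] T)) → 2
  ρ[d/c](ρ[f/d]((R ⋈[g=c] T))) → 2
  π[f,d](ρ[d/c](ρ[f/d]((R ⋈[g=c] T)))) → 2
  (σ[d<=5](γ[f; MIN(h)→d](S)) ∪ π[f,d](ρ[d/c](ρ[f/d]((R ⋈[g=c] T))))) → 4
  π[d]((σ[d<=5](γ[f; MIN(h)→d](S)) ∪ π[f,d](ρ[d/c](ρ[f/d]((R ⋈[g=c] T)))))) → 4
  σ[d>3](π[d]((σ[d<=5](γ[f; MIN(h)→d](S)) ∪ π[f,d](ρ[d/c](ρ[f/d]((R ⋈[g=c] T))))))) → 2

E1 result:
d
2
3
E2 result:
d
8
8
Witness: (8,) appears 0× in E1 but 2× in E2.

no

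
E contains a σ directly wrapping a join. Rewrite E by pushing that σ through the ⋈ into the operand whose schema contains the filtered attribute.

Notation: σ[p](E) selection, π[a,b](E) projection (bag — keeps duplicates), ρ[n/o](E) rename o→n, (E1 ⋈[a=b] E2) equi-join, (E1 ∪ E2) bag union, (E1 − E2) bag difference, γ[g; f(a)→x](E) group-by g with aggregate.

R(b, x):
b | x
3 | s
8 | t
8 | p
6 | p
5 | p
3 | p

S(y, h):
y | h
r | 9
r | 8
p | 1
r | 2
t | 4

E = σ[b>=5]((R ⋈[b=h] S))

σ filters on b, owned by the left side.
E' = (σ[b>=5](R) ⋈[b=h] S)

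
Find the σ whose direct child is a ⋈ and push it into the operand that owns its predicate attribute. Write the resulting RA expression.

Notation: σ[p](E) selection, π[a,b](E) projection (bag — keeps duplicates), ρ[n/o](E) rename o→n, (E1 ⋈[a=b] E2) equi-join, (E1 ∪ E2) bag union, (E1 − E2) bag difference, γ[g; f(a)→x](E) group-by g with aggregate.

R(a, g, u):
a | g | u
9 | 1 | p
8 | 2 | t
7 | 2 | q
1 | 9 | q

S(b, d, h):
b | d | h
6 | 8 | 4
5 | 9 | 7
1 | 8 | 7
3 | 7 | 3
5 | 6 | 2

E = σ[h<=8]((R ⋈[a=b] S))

σ filters on h, owned by the right side.
E' = (R ⋈[a=b] σ[h<=8](S))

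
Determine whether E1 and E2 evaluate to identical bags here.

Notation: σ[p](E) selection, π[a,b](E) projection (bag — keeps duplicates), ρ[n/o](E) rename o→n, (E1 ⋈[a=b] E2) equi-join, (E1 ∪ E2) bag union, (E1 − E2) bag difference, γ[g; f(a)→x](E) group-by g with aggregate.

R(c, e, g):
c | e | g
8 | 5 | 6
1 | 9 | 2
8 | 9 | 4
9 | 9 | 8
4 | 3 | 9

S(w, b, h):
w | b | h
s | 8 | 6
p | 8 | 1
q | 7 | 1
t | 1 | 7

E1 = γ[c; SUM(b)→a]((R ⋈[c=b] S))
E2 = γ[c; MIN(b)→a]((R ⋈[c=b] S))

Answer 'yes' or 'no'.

E1 subexpression sizes:
  R → 5
  S → 4
  (R ⋈[c=b] S) → 5
  γ[c; SUM(b)→a]((R ⋈[c=b] S)) → 2
E2 subexpression sizes:
  R → 5
  S → 4
  (R ⋈[c=b] S) → 5
  γ[c; MIN(b)→a]((R ⋈[c=b] S)) → 2

E1 result:
c | a
1 | 1
8 | 32
E2 result:
c | a
1 | 1
8 | 8
Witness: (8, 8) appears 0× in E1 but 1× in E2.

no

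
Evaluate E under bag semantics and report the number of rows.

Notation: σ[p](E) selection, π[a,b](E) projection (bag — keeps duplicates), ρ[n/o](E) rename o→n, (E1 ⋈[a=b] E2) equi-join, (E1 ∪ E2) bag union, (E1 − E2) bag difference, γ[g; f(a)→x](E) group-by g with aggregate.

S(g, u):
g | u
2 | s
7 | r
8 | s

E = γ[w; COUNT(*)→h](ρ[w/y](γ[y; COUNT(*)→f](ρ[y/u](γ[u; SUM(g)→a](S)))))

Row counts bottom-up:
  S → 3
  γ[u; SUM(g)→a](S) → 2
  ρ[y/u](γ[u; SUM(g)→a](S)) → 2
  γ[y; COUNT(*)→f](ρ[y/u](γ[u; SUM(g)→a](S))) → 2
  ρ[w/y](γ[y; COUNT(*)→f](ρ[y/u](γ[u; SUM(g)→a](S)))) → 2
  γ[w; COUNT(*)→h](ρ[w/y](γ[y; COUNT(*)→f](ρ[y/u](γ[u; SUM(g)→a](S))))) → 2

|E| = 2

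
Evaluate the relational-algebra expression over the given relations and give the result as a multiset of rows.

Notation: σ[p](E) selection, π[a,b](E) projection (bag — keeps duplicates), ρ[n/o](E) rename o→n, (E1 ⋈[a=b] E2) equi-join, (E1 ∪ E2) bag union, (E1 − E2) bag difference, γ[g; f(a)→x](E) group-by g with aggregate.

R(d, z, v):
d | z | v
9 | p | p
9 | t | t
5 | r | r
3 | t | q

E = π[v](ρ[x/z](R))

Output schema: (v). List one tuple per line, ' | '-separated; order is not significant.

Stepwise |·|:
  R → 4
  ρ[x/z](R) → 4
  π[v](ρ[x/z](R)) → 4

== RESULT ==
v
p
q
r
t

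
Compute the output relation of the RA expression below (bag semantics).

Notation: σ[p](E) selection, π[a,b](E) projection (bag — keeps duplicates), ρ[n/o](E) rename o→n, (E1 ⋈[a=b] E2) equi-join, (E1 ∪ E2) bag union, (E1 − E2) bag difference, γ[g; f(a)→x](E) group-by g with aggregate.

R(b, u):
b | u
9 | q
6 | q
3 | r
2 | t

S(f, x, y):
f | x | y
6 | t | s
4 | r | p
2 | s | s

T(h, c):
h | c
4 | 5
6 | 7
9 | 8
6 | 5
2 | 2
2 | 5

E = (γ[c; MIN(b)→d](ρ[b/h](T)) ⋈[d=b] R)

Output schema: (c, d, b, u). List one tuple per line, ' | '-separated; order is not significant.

Row counts bottom-up:
  T → 6
  ρ[b/h](T) → 6
  γ[c; MIN(b)→d](ρ[b/h](T)) → 4
  R → 4
  (γ[c; MIN(b)→d](ρ[b/h](T)) ⋈[d=b] R) → 4

== RESULT ==
c | d | b | u
2 | 2 | 2 | t
5 | 2 | 2 | t
7 | 6 | 6 | q
8 | 9 | 9 | q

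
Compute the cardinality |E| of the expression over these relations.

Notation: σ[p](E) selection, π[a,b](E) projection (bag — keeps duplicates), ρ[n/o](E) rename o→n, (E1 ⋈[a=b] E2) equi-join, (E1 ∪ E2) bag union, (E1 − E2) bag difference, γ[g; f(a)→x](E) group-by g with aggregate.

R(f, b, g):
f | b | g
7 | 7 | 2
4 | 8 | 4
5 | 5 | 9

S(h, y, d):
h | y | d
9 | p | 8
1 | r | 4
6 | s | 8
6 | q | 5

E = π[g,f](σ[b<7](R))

Per-node cardinality:
  R → 3
  σ[b<7](R) → 1
  π[g,f](σ[b<7](R)) → 1

|E| = 1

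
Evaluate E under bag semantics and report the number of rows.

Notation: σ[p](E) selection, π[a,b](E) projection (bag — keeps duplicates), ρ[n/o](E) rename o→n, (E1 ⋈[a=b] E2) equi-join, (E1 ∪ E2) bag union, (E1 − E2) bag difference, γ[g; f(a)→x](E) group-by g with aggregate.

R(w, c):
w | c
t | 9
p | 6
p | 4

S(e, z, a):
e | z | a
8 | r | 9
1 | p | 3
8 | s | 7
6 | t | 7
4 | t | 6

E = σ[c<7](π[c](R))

Subexpression sizes:
  R → 3
  π[c](R) → 3
  σ[c<7](π[c](R)) → 2

|E| = 2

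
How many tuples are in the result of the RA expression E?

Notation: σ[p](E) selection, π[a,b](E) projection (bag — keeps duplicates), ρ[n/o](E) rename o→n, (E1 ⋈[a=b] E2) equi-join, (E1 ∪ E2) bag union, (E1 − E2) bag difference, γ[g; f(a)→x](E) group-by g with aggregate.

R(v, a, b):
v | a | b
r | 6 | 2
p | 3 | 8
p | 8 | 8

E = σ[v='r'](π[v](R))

Per-node cardinality:
  R → 3
  π[v](R) → 3
  σ[v='r'](π[v](R)) → 1

|E| = 1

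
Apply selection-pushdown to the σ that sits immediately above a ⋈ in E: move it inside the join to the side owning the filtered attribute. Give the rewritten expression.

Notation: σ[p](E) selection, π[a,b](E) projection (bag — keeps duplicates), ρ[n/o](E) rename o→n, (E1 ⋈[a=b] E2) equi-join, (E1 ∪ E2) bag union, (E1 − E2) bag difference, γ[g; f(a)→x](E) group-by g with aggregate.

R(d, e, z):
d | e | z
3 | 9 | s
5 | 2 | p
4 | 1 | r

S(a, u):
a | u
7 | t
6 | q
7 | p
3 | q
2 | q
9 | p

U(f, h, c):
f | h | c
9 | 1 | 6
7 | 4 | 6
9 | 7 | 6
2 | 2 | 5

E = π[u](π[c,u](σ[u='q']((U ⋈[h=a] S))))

σ filters on u, owned by the right side.
E' = π[u](π[c,u]((U ⋈[h=a] σ[u='q'](S))))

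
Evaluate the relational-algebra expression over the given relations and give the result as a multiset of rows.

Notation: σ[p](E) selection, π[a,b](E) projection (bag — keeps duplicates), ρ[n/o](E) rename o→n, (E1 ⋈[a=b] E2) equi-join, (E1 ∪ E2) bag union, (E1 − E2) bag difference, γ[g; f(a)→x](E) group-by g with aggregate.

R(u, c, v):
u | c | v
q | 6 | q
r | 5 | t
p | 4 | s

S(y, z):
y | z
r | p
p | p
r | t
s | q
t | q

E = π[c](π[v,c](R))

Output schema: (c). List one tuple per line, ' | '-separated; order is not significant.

Per-node cardinality:
  R → 3
  π[v,c](R) → 3
  π[c](π[v,c](R)) → 3

== RESULT ==
c
4
5
6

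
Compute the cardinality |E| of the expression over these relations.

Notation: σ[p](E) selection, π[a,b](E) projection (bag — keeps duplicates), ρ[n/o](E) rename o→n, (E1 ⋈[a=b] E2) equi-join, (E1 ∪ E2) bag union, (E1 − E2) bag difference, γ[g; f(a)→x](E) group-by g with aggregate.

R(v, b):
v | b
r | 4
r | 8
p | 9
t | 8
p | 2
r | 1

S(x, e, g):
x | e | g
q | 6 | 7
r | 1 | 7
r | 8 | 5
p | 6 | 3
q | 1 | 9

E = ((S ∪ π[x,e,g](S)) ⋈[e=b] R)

Per-node cardinality:
  S → 5
  S → 5
  π[x,e,g](S) → 5
  (S ∪ π[x,e,g](S)) → 10
  R → 6
  ((S ∪ π[x,e,g](S)) ⋈[e=b] R) → 8

|E| = 8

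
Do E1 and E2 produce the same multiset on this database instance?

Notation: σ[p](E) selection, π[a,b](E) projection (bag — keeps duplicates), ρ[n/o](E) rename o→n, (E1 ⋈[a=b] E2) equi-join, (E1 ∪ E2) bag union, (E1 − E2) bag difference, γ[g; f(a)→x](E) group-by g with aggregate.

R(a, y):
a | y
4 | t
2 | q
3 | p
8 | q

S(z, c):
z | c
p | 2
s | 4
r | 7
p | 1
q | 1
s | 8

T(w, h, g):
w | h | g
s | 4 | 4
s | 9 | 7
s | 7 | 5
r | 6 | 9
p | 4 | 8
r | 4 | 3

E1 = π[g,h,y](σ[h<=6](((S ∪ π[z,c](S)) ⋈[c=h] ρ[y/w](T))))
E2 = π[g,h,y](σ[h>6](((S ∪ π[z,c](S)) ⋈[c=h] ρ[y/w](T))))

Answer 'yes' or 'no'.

E1 stepwise |·|:
  S → 6
  S → 6
  π[z,c](S) → 6
  (S ∪ π[z,c](S)) → 12
  T → 6
  ρ[y/w](T) → 6
  ((S ∪ π[z,c](S)) ⋈[c=h] ρ[y/w](T)) → 8
  σ[h<=6](((S ∪ π[z,c](S)) ⋈[c=h] ρ[y/w](T))) → 6
  π[g,h,y](σ[h<=6](((S ∪ π[z,c](S)) ⋈[c=h] ρ[y/w](T)))) → 6
E2 stepwise |·|:
  S → 6
  S → 6
  π[z,c](S) → 6
  (S ∪ π[z,c](S)) → 12
  T → 6
  ρ[y/w](T) → 6
  ((S ∪ π[z,c](S)) ⋈[c=h] ρ[y/w](T)) → 8
  σ[h>6](((S ∪ π[z,c](S)) ⋈[c=h] ρ[y/w](T))) → 2
  π[g,h,y](σ[h>6](((S ∪ π[z,c](S)) ⋈[c=h] ρ[y/w](T)))) → 2

E1 result:
g | h | y
3 | 4 | r
3 | 4 | r
4 | 4 | s
4 | 4 | s
8 | 4 | p
8 | 4 | p
E2 result:
g | h | y
5 | 7 | s
5 | 7 | s
Witness: (4, 4, 's') appears 2× in E1 but 0× in E2.

no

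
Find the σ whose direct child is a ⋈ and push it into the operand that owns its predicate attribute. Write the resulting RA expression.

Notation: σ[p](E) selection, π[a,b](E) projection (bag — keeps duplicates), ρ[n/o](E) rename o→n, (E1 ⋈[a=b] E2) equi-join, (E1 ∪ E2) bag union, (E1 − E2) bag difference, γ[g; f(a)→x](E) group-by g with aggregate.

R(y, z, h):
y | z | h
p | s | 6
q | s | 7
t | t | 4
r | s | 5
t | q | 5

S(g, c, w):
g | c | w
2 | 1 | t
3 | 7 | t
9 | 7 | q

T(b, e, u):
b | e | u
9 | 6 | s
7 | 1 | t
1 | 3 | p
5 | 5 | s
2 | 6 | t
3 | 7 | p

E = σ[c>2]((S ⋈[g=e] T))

σ filters on c, owned by the left side.
E' = (σ[c>2](S) ⋈[g=e] T)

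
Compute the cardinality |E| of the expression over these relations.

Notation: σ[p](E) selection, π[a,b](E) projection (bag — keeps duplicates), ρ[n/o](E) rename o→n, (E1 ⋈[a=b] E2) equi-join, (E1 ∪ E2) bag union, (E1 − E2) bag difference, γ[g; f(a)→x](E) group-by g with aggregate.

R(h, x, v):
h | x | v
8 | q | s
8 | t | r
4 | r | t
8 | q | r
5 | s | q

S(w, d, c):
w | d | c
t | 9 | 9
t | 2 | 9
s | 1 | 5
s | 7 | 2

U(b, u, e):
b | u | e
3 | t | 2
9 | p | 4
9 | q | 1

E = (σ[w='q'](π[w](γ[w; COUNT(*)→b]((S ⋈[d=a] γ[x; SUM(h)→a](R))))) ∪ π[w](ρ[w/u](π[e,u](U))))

Stepwise |·|:
  S → 4
  R → 5
  γ[x; SUM(h)→a](R) → 4
  (S ⋈[d=a] γ[x; SUM(h)→a](R)) → 0
  γ[w; COUNT(*)→b]((S ⋈[d=a] γ[x; SUM(h)→a](R))) → 0
  π[w](γ[w; COUNT(*)→b]((S ⋈[d=a] γ[x; SUM(h)→a](R)))) → 0
  σ[w='q'](π[w](γ[w; COUNT(*)→b]((S ⋈[d=a] γ[x; SUM(h)→a](R))))) → 0
  U → 3
  π[e,u](U) → 3
  ρ[w/u](π[e,u](U)) → 3
  π[w](ρ[w/u](π[e,u](U))) → 3
  (σ[w='q'](π[w](γ[w; COUNT(*)→b]((S ⋈[d=a] γ[x; SUM(h)→a](R))))) ∪ π[w](ρ[w/u](π[e,u](U)))) → 3

|E| = 3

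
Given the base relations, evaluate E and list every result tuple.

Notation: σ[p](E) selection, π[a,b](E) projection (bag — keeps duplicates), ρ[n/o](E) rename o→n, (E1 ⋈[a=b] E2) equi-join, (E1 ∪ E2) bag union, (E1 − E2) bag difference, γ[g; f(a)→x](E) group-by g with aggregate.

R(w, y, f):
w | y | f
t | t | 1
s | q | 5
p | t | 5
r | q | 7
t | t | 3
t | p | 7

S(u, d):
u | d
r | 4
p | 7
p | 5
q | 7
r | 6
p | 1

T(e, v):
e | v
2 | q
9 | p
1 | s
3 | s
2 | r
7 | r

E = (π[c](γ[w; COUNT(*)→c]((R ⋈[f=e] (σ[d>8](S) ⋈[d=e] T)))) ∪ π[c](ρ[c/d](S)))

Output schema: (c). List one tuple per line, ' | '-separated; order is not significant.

Row counts bottom-up:
  R → 6
  S → 6
  σ[d>8](S) → 0
  T → 6
  (σ[d>8](S) ⋈[d=e] T) → 0
  (R ⋈[f=e] (σ[d>8](S) ⋈[d=e] T)) → 0
  γ[w; COUNT(*)→c]((R ⋈[f=e] (σ[d>8](S) ⋈[d=e] T))) → 0
  π[c](γ[w; COUNT(*)→c]((R ⋈[f=e] (σ[d>8](S) ⋈[d=e] T)))) → 0
  S → 6
  ρ[c/d](S) → 6
  π[c](ρ[c/d](S)) → 6
  (π[c](γ[w; COUNT(*)→c]((R ⋈[f=e] (σ[d>8](S) ⋈[d=e] T)))) ∪ π[c](ρ[c/d](S))) → 6

== RESULT ==
c
1
4
5
6
7
7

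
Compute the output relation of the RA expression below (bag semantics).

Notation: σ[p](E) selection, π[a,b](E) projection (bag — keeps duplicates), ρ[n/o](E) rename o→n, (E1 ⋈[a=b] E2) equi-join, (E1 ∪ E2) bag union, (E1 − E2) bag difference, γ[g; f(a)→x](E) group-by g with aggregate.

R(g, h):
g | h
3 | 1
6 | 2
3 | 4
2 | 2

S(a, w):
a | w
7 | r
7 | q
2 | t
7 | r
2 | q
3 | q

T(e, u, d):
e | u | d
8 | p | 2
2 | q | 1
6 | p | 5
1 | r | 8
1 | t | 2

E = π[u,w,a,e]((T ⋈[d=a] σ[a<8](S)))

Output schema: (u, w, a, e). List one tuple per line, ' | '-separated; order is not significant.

Stepwise |·|:
  T → 5
  S → 6
  σ[a<8](S) → 6
  (T ⋈[d=a] σ[a<8](S)) → 4
  π[u,w,a,e]((T ⋈[d=a] σ[a<8](S))) → 4

== RESULT ==
u | w | a | e
p | q | 2 | 8
p | t | 2 | 8
t | q | 2 | 1
t | t | 2 | 1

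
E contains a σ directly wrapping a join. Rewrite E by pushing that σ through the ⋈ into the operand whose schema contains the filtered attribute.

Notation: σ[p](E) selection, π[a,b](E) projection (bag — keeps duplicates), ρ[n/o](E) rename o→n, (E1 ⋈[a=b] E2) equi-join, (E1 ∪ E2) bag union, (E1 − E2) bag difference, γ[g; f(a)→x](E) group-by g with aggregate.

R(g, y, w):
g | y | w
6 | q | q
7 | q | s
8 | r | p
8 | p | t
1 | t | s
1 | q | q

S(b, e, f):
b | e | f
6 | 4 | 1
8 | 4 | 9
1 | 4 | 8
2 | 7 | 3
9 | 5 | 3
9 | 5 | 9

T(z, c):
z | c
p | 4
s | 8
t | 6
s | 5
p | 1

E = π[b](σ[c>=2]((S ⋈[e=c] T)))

σ filters on c, owned by the right side.
E' = π[b]((S ⋈[e=c] σ[c>=2](T)))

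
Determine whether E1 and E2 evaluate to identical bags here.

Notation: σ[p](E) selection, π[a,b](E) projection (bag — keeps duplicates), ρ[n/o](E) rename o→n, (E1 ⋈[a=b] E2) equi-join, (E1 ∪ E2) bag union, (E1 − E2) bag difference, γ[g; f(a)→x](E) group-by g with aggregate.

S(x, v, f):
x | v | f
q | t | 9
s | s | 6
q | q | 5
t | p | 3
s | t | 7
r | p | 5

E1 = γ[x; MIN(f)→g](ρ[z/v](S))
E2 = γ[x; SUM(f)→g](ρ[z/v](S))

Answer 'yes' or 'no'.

E1 per-node cardinality:
  S → 6
  ρ[z/v](S) → 6
  γ[x; MIN(f)→g](ρ[z/v](S)) → 4
E2 per-node cardinality:
  S → 6
  ρ[z/v](S) → 6
  γ[x; SUM(f)→g](ρ[z/v](S)) → 4

E1 result:
x | g
q | 5
r | 5
s | 6
t | 3
E2 result:
x | g
q | 14
r | 5
s | 13
t | 3
Witness: ('s', 6) appears 1× in E1 but 0× in E2.

no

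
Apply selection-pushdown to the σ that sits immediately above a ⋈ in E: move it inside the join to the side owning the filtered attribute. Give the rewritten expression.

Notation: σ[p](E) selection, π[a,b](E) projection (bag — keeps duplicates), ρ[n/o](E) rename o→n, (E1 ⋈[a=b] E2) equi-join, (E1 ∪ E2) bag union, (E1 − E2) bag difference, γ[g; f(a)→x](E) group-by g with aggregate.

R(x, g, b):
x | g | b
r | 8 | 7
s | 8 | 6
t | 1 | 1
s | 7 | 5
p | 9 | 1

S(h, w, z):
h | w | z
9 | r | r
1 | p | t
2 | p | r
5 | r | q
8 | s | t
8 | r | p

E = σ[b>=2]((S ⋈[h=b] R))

σ filters on b, owned by the right side.
E' = (S ⋈[h=b] σ[b>=2](R))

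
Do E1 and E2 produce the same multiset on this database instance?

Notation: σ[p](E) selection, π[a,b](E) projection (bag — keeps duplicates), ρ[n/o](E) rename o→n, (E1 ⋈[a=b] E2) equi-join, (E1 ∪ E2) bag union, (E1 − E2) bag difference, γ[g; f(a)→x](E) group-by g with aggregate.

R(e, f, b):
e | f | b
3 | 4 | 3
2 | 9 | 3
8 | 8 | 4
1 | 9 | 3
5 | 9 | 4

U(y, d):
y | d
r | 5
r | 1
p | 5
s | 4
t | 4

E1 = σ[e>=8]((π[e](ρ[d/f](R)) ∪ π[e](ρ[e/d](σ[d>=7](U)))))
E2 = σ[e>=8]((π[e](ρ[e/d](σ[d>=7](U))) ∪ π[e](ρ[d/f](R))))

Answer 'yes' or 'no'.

E1 subexpression sizes:
  R → 5
  ρ[d/f](R) → 5
  π[e](ρ[d/f](R)) → 5
  U → 5
  σ[d>=7](U) → 0
  ρ[e/d](σ[d>=7](U)) → 0
  π[e](ρ[e/d](σ[d>=7](U))) → 0
  (π[e](ρ[d/f](R)) ∪ π[e](ρ[e/d](σ[d>=7](U)))) → 5
  σ[e>=8]((π[e](ρ[d/f](R)) ∪ π[e](ρ[e/d](σ[d>=7](U))))) → 1
E2 subexpression sizes:
  U → 5
  σ[d>=7](U) → 0
  ρ[e/d](σ[d>=7](U)) → 0
  π[e](ρ[e/d](σ[d>=7](U))) → 0
  R → 5
  ρ[d/f](R) → 5
  π[e](ρ[d/f](R)) → 5
  (π[e](ρ[e/d](σ[d>=7](U))) ∪ π[e](ρ[d/f](R))) → 5
  σ[e>=8]((π[e](ρ[e/d](σ[d>=7](U))) ∪ π[e](ρ[d/f](R)))) → 1

E1 and E2 produce the same multiset:
e
8

yes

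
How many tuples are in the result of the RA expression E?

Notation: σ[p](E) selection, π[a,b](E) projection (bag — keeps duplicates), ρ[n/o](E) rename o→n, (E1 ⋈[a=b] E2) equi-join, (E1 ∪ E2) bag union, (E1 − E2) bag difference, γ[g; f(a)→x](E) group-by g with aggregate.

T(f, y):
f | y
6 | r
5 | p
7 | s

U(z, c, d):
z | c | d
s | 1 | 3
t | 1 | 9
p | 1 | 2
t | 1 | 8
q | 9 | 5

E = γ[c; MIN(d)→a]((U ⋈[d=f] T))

Per-node cardinality:
  U → 5
  T → 3
  (U ⋈[d=f] T) → 1
  γ[c; MIN(d)→a]((U ⋈[d=f] T)) → 1

|E| = 1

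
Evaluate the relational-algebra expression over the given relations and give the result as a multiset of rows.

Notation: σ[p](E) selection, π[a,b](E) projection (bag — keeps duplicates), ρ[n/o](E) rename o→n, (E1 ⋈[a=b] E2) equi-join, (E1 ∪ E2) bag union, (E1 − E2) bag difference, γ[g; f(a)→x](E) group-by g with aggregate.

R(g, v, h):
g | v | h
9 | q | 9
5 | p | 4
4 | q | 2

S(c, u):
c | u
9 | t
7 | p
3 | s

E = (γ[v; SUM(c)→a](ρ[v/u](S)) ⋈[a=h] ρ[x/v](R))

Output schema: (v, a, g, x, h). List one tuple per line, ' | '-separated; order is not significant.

Stepwise |·|:
  S → 3
  ρ[v/u](S) → 3
  γ[v; SUM(c)→a](ρ[v/u](S)) → 3
  R → 3
  ρ[x/v](R) → 3
  (γ[v; SUM(c)→a](ρ[v/u](S)) ⋈[a=h] ρ[x/v](R)) → 1

== RESULT ==
v | a | g | x | h
t | 9 | 9 | q | 9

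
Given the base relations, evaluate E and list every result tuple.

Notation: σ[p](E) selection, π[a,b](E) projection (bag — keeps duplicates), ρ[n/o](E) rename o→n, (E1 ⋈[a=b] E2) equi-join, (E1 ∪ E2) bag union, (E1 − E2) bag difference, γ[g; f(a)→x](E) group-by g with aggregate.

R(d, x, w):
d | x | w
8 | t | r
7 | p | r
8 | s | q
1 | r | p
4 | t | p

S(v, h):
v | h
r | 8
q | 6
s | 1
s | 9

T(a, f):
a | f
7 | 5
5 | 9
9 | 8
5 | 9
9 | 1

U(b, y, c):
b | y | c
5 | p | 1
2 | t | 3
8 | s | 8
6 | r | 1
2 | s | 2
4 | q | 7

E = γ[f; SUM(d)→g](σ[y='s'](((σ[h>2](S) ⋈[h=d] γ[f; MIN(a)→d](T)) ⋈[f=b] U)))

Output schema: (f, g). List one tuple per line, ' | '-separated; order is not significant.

Subexpression sizes:
  S → 4
  σ[h>2](S) → 3
  T → 5
  γ[f; MIN(a)→d](T) → 4
  (σ[h>2](S) ⋈[h=d] γ[f; MIN(a)→d](T)) → 2
  U → 6
  ((σ[h>2](S) ⋈[h=d] γ[f; MIN(a)→d](T)) ⋈[f=b] U) → 1
  σ[y='s'](((σ[h>2](S) ⋈[h=d] γ[f; MIN(a)→d](T)) ⋈[f=b] U)) → 1
  γ[f; SUM(d)→g](σ[y='s'](((σ[h>2](S) ⋈[h=d] γ[f; MIN(a)→d](T)) ⋈[f=b] U))) → 1

== RESULT ==
f | g
8 | 9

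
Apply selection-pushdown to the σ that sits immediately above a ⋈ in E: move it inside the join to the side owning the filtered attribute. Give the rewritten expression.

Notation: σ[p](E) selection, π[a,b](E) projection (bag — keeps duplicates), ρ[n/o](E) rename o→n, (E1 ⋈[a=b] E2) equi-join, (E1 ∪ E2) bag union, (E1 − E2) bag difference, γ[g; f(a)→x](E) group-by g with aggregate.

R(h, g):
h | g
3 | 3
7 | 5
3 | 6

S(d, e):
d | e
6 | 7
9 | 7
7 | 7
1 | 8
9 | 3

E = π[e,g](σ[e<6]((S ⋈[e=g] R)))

σ filters on e, owned by the left side.
E' = π[e,g]((σ[e<6](S) ⋈[e=g] R))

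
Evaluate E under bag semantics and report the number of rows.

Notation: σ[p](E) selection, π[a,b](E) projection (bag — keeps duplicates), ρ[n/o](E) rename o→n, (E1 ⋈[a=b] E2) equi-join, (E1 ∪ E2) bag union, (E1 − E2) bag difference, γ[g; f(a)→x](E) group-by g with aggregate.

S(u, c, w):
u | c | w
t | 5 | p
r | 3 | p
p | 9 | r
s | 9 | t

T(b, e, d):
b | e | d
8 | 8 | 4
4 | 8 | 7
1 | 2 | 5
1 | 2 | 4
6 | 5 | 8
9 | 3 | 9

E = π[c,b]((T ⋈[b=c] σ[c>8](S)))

Row counts bottom-up:
  T → 6
  S → 4
  σ[c>8](S) → 2
  (T ⋈[b=c] σ[c>8](S)) → 2
  π[c,b]((T ⋈[b=c] σ[c>8](S))) → 2

|E| = 2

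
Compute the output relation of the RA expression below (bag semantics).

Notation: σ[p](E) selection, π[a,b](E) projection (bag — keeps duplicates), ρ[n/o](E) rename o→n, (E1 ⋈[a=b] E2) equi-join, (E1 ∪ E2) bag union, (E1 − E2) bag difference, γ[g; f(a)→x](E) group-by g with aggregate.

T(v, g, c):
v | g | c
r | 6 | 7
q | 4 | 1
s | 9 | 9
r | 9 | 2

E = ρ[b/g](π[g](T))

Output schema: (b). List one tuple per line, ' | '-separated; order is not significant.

Subexpression sizes:
  T → 4
  π[g](T) → 4
  ρ[b/g](π[g](T)) → 4

== RESULT ==
b
4
6
9
9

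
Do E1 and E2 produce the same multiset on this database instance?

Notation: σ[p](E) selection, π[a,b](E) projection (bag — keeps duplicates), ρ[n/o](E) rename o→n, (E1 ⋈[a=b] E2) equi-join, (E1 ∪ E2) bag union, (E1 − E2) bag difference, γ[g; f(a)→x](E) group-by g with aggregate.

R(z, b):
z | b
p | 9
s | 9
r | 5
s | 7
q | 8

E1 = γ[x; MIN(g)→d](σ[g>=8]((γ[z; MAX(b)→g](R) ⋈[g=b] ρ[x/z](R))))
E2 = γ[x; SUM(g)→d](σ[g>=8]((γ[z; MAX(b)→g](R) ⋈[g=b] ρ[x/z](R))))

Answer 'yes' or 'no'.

E1 stepwise |·|:
  R → 5
  γ[z; MAX(b)→g](R) → 4
  R → 5
  ρ[x/z](R) → 5
  (γ[z; MAX(b)→g](R) ⋈[g=b] ρ[x/z](R)) → 6
  σ[g>=8]((γ[z; MAX(b)→g](R) ⋈[g=b] ρ[x/z](R))) → 5
  γ[x; MIN(g)→d](σ[g>=8]((γ[z; MAX(b)→g](R) ⋈[g=b] ρ[x/z](R)))) → 3
E2 stepwise |·|:
  R → 5
  γ[z; MAX(b)→g](R) → 4
  R → 5
  ρ[x/z](R) → 5
  (γ[z; MAX(b)→g](R) ⋈[g=b] ρ[x/z](R)) → 6
  σ[g>=8]((γ[z; MAX(b)→g](R) ⋈[g=b] ρ[x/z](R))) → 5
  γ[x; SUM(g)→d](σ[g>=8]((γ[z; MAX(b)→g](R) ⋈[g=b] ρ[x/z](R)))) → 3

E1 result:
x | d
p | 9
q | 8
s | 9
E2 result:
x | d
p | 18
q | 8
s | 18
Witness: ('s', 9) appears 1× in E1 but 0× in E2.

no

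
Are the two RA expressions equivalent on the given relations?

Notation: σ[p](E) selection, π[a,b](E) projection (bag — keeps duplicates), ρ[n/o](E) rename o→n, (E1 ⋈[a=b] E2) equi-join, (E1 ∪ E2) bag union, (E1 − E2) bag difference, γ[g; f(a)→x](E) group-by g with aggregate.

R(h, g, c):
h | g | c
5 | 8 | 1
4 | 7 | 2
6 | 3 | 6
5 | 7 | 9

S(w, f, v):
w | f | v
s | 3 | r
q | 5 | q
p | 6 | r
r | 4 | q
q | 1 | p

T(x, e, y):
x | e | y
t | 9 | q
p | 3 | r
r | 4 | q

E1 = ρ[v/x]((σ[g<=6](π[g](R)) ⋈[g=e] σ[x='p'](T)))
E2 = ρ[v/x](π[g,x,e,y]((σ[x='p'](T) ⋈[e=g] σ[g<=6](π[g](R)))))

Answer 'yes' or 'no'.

E1 row counts bottom-up:
  R → 4
  π[g](R) → 4
  σ[g<=6](π[g](R)) → 1
  T → 3
  σ[x='p'](T) → 1
  (σ[g<=6](π[g](R)) ⋈[g=e] σ[x='p'](T)) → 1
  ρ[v/x]((σ[g<=6](π[g](R)) ⋈[g=e] σ[x='p'](T))) → 1
E2 row counts bottom-up:
  T → 3
  σ[x='p'](T) → 1
  R → 4
  π[g](R) → 4
  σ[g<=6](π[g](R)) → 1
  (σ[x='p'](T) ⋈[e=g] σ[g<=6](π[g](R))) → 1
  π[g,x,e,y]((σ[x='p'](T) ⋈[e=g] σ[g<=6](π[g](R)))) → 1
  ρ[v/x](π[g,x,e,y]((σ[x='p'](T) ⋈[e=g] σ[g<=6](π[g](R))))) → 1

E1 and E2 produce the same multiset:
g | v | e | y
3 | p | 3 | r

yes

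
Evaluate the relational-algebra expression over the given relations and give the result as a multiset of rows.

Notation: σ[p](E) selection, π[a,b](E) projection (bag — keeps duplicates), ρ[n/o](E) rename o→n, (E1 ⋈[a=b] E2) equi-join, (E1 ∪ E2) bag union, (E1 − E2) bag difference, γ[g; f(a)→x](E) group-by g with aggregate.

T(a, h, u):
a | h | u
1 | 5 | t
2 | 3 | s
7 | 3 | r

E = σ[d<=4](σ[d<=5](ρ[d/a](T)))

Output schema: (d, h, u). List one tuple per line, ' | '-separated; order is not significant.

Row counts bottom-up:
  T → 3
  ρ[d/a](T) → 3
  σ[d<=5](ρ[d/a](T)) → 2
  σ[d<=4](σ[d<=5](ρ[d/a](T))) → 2

== RESULT ==
d | h | u
1 | 5 | t
2 | 3 | s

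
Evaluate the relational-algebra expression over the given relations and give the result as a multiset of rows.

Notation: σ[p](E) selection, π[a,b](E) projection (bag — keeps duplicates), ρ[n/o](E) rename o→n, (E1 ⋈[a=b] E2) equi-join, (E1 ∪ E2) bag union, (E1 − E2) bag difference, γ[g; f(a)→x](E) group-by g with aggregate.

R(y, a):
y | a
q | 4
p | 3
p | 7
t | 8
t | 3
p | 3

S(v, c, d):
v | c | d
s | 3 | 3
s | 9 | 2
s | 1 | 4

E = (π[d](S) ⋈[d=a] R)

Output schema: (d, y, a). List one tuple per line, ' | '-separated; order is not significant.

Row counts bottom-up:
  S → 3
  π[d](S) → 3
  R → 6
  (π[d](S) ⋈[d=a] R) → 4

== RESULT ==
d | y | a
3 | p | 3
3 | p | 3
3 | t | 3
4 | q | 4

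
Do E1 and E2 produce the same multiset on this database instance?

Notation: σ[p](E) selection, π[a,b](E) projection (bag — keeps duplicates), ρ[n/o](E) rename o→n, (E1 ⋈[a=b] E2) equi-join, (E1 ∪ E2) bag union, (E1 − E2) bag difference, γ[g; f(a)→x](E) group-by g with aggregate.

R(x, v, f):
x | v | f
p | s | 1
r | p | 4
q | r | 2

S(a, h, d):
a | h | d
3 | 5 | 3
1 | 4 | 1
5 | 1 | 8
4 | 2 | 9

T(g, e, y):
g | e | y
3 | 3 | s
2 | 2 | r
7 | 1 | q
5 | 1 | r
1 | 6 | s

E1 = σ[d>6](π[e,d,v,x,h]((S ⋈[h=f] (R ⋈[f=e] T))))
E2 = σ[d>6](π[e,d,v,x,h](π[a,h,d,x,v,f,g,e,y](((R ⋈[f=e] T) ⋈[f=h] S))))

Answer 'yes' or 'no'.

E1 row counts bottom-up:
  S → 4
  R → 3
  T → 5
  (R ⋈[f=e] T) → 3
  (S ⋈[h=f] (R ⋈[f=e] T)) → 3
  π[e,d,v,x,h]((S ⋈[h=f] (R ⋈[f=e] T))) → 3
  σ[d>6](π[e,d,v,x,h]((S ⋈[h=f] (R ⋈[f=e] T)))) → 3
E2 row counts bottom-up:
  R → 3
  T → 5
  (R ⋈[f=e] T) → 3
  S → 4
  ((R ⋈[f=e] T) ⋈[f=h] S) → 3
  π[a,h,d,x,v,f,g,e,y](((R ⋈[f=e] T) ⋈[f=h] S)) → 3
  π[e,d,v,x,h](π[a,h,d,x,v,f,g,e,y](((R ⋈[f=e] T) ⋈[f=h] S))) → 3
  σ[d>6](π[e,d,v,x,h](π[a,h,d,x,v,f,g,e,y](((R ⋈[f=e] T) ⋈[f=h] S)))) → 3

E1 and E2 produce the same multiset:
e | d | v | x | h
1 | 8 | s | p | 1
1 | 8 | s | p | 1
2 | 9 | r | q | 2

yes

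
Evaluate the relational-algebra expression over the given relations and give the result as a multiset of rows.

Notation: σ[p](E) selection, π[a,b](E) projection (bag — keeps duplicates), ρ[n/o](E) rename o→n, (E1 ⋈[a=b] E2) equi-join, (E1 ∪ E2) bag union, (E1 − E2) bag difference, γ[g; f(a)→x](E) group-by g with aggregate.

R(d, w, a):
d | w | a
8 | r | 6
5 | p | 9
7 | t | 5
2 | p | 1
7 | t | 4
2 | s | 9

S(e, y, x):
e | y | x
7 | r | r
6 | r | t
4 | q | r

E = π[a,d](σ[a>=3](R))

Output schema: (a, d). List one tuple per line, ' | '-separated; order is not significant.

Stepwise |·|:
  R → 6
  σ[a>=3](R) → 5
  π[a,d](σ[a>=3](R)) → 5

== RESULT ==
a | d
4 | 7
5 | 7
6 | 8
9 | 2
9 | 5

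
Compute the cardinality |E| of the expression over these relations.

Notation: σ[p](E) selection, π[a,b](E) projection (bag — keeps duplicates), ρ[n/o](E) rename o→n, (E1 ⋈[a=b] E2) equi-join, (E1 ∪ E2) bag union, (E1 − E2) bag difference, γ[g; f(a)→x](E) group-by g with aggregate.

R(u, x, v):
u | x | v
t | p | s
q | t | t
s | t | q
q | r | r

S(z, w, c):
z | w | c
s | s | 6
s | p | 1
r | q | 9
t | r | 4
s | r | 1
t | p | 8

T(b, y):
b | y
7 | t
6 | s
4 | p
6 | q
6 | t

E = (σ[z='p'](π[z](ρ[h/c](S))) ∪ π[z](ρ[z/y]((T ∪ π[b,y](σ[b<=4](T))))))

Stepwise |·|:
  S → 6
  ρ[h/c](S) → 6
  π[z](ρ[h/c](S)) → 6
  σ[z='p'](π[z](ρ[h/c](S))) → 0
  T → 5
  T → 5
  σ[b<=4](T) → 1
  π[b,y](σ[b<=4](T)) → 1
  (T ∪ π[b,y](σ[b<=4](T))) → 6
  ρ[z/y]((T ∪ π[b,y](σ[b<=4](T)))) → 6
  π[z](ρ[z/y]((T ∪ π[b,y](σ[b<=4](T))))) → 6
  (σ[z='p'](π[z](ρ[h/c](S))) ∪ π[z](ρ[z/y]((T ∪ π[b,y](σ[b<=4](T)))))) → 6

|E| = 6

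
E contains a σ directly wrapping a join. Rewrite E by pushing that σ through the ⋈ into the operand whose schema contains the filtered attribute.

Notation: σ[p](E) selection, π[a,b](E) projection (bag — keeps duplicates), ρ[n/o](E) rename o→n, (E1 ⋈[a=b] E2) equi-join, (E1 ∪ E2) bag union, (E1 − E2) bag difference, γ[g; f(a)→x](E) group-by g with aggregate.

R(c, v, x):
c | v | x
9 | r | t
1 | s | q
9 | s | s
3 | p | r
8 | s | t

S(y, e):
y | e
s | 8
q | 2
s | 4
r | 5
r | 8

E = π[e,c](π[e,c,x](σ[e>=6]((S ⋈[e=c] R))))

σ filters on e, owned by the left side.
E' = π[e,c](π[e,c,x]((σ[e>=6](S) ⋈[e=c] R)))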